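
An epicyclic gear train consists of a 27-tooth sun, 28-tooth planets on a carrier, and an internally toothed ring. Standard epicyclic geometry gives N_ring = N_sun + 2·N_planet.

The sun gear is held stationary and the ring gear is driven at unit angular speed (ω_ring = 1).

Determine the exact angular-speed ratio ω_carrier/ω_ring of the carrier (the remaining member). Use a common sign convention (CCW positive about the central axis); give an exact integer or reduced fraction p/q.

N_ring = 27 + 2·28 = 83
27(ω_s−ω_c) = −83(ω_r−ω_c),  ω_s=0, ω_r=1
27(0−ω_c) = −83(1−ω_c)  ⇒  110ω_c = 83  ⇒  ω_c = 83/110
ω_c/ω_r = 83/110

83/110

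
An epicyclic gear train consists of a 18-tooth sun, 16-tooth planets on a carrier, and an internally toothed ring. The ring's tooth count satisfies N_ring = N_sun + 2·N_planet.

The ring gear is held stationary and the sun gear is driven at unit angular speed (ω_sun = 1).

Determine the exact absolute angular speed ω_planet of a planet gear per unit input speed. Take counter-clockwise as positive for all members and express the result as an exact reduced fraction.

N_ring = 18 + 2·16 = 50
18(ω_s−ω_c) = −50(ω_r−ω_c),  ω_r=0, ω_s=1
18(1−ω_c) = −50(0−ω_c)  ⇒  68ω_c = 18  ⇒  ω_c = 9/34
sun–planet: 18·(1−9/34) = −16·(ω_p−ω_c)  ⇒  ω_p−ω_c = −(18/16)·(25/34) = -225/272
ω_p = 9/34 − 225/272 = -9/16

-9/16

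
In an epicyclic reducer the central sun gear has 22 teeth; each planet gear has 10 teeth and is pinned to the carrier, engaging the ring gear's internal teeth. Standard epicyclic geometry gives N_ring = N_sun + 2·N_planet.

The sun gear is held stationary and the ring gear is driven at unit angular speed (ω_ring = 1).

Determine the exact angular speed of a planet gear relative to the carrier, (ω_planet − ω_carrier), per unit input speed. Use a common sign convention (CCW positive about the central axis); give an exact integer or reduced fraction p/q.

231/160

N_ring = 22 + 2·10 = 42
22(ω_s−ω_c) = −42(ω_r−ω_c),  ω_s=0, ω_r=1
22(0−ω_c) = −42(1−ω_c)  ⇒  64ω_c = 42  ⇒  ω_c = 21/32
sun–planet: 22·(0−21/32) = −10·(ω_p−ω_c)  ⇒  ω_p−ω_c = −(22/10)·(-21/32) = 231/160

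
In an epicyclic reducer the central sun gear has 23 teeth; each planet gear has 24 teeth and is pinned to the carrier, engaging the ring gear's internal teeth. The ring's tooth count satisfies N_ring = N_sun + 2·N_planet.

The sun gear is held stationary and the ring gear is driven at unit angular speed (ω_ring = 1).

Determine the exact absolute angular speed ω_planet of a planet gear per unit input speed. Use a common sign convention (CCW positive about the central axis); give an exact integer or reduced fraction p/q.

N_ring = 23 + 2·24 = 71
23(ω_s−ω_c) = −71(ω_r−ω_c),  ω_s=0, ω_r=1
23(0−ω_c) = −71(1−ω_c)  ⇒  94ω_c = 71  ⇒  ω_c = 71/94
sun–planet: 23·(0−71/94) = −24·(ω_p−ω_c)  ⇒  ω_p−ω_c = −(23/24)·(-71/94) = 1633/2256
ω_p = 71/94 + 1633/2256 = 71/48

71/48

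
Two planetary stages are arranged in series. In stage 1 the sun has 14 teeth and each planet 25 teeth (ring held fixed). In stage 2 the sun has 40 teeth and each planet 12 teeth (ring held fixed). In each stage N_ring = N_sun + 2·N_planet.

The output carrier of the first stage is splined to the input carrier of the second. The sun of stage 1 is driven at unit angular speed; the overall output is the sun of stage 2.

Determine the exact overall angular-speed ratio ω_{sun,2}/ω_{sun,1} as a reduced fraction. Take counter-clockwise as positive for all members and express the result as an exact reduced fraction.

7/15

Stage 1: N_ring = 14 + 2·25 = 64
Stage 1: 14(ω_s−ω_c) = −64(ω_r−ω_c),  ω_r=0, ω_s=1
Stage 1: 14(1−ω_c) = −64(0−ω_c)  ⇒  78ω_c = 14  ⇒  ω_c = 7/39
  ⇒ ω_c¹/ω_s¹ = 7/39
Stage 2: N_ring = 40 + 2·12 = 64
Stage 2: 40(ω_s−ω_c) = −64(ω_r−ω_c),  ω_r=0, ω_c=1
Stage 2: ω_s = 1 − (64/40)(0−1) = 13/5
  ⇒ ω_s²/ω_c² = 13/5
Coupling ω_c² = ω_c¹ ⇒ overall = 7/39 × 13/5 = 7/15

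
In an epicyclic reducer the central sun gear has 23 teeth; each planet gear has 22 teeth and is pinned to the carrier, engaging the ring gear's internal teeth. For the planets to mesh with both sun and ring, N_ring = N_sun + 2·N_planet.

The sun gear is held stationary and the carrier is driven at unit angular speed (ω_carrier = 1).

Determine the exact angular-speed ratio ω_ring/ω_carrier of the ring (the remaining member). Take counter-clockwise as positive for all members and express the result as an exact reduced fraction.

90/67

N_ring = 23 + 2·22 = 67
23(ω_s−ω_c) = −67(ω_r−ω_c),  ω_s=0, ω_c=1
ω_r = 1 − (23/67)(0−1) = 90/67
ω_r/ω_c = 90/67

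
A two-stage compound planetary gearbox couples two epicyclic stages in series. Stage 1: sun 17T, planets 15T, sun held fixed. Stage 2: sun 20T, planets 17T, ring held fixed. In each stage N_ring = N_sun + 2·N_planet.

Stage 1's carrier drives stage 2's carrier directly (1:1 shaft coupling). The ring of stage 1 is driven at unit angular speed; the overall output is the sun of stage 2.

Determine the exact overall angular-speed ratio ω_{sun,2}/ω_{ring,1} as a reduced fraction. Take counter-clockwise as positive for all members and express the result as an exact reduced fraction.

1739/640

Stage 1: N_ring = 17 + 2·15 = 47
Stage 1: 17(ω_s−ω_c) = −47(ω_r−ω_c),  ω_s=0, ω_r=1
Stage 1: 17(0−ω_c) = −47(1−ω_c)  ⇒  64ω_c = 47  ⇒  ω_c = 47/64
  ⇒ ω_c¹/ω_r¹ = 47/64
Stage 2: N_ring = 20 + 2·17 = 54
Stage 2: 20(ω_s−ω_c) = −54(ω_r−ω_c),  ω_r=0, ω_c=1
Stage 2: ω_s = 1 − (54/20)(0−1) = 37/10
  ⇒ ω_s²/ω_c² = 37/10
Coupling ω_c² = ω_c¹ ⇒ overall = 47/64 × 37/10 = 1739/640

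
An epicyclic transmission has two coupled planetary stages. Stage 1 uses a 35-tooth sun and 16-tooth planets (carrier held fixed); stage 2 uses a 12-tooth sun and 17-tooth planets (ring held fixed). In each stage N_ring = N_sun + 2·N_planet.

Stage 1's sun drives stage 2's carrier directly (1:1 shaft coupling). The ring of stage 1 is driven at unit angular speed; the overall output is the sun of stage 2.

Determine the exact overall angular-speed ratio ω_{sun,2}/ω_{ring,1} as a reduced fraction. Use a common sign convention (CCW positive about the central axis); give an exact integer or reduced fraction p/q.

Stage 1: N_ring = 35 + 2·16 = 67
Stage 1: 35(ω_s−ω_c) = −67(ω_r−ω_c),  ω_c=0, ω_r=1
Stage 1: ω_s = 0 − (67/35)(1−0) = -67/35
  ⇒ ω_s¹/ω_r¹ = -67/35
Stage 2: N_ring = 12 + 2·17 = 46
Stage 2: 12(ω_s−ω_c) = −46(ω_r−ω_c),  ω_r=0, ω_c=1
Stage 2: ω_s = 1 − (46/12)(0−1) = 29/6
  ⇒ ω_s²/ω_c² = 29/6
Coupling ω_c² = ω_s¹ ⇒ overall = -67/35 × 29/6 = -1943/210

-1943/210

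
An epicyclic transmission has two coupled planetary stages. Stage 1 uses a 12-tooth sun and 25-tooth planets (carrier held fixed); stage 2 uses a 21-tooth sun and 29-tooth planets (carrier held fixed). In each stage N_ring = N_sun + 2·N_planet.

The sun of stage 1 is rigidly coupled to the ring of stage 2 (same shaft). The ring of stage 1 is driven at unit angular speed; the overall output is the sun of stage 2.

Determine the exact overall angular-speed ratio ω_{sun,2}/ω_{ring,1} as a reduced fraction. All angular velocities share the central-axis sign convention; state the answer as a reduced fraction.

2449/126

Stage 1: N_ring = 12 + 2·25 = 62
Stage 1: 12(ω_s−ω_c) = −62(ω_r−ω_c),  ω_c=0, ω_r=1
Stage 1: ω_s = 0 − (62/12)(1−0) = -31/6
  ⇒ ω_s¹/ω_r¹ = -31/6
Stage 2: N_ring = 21 + 2·29 = 79
Stage 2: 21(ω_s−ω_c) = −79(ω_r−ω_c),  ω_c=0, ω_r=1
Stage 2: ω_s = 0 − (79/21)(1−0) = -79/21
  ⇒ ω_s²/ω_r² = -79/21
Coupling ω_r² = ω_s¹ ⇒ overall = -31/6 × -79/21 = 2449/126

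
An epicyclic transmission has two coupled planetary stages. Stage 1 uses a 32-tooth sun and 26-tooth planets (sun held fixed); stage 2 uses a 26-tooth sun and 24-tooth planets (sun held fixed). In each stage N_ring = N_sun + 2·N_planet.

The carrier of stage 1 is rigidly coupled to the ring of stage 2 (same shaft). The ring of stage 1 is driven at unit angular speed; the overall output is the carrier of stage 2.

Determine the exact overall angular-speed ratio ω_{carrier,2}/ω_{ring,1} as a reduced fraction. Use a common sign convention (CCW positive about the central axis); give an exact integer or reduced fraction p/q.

Stage 1: N_ring = 32 + 2·26 = 84
Stage 1: 32(ω_s−ω_c) = −84(ω_r−ω_c),  ω_s=0, ω_r=1
Stage 1: 32(0−ω_c) = −84(1−ω_c)  ⇒  116ω_c = 84  ⇒  ω_c = 21/29
  ⇒ ω_c¹/ω_r¹ = 21/29
Stage 2: N_ring = 26 + 2·24 = 74
Stage 2: 26(ω_s−ω_c) = −74(ω_r−ω_c),  ω_s=0, ω_r=1
Stage 2: 26(0−ω_c) = −74(1−ω_c)  ⇒  100ω_c = 74  ⇒  ω_c = 37/50
  ⇒ ω_c²/ω_r² = 37/50
Coupling ω_r² = ω_c¹ ⇒ overall = 21/29 × 37/50 = 777/1450

777/1450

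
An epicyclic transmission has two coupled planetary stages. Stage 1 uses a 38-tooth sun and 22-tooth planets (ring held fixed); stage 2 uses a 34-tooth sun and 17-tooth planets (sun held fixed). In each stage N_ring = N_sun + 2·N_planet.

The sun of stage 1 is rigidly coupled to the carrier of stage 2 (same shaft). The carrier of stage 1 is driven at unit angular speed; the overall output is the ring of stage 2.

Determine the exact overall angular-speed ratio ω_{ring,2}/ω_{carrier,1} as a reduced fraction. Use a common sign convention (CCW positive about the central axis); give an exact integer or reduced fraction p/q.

Stage 1: N_ring = 38 + 2·22 = 82
Stage 1: 38(ω_s−ω_c) = −82(ω_r−ω_c),  ω_r=0, ω_c=1
Stage 1: ω_s = 1 − (82/38)(0−1) = 60/19
  ⇒ ω_s¹/ω_c¹ = 60/19
Stage 2: N_ring = 34 + 2·17 = 68
Stage 2: 34(ω_s−ω_c) = −68(ω_r−ω_c),  ω_s=0, ω_c=1
Stage 2: ω_r = 1 − (34/68)(0−1) = 3/2
  ⇒ ω_r²/ω_c² = 3/2
Coupling ω_c² = ω_s¹ ⇒ overall = 60/19 × 3/2 = 90/19

90/19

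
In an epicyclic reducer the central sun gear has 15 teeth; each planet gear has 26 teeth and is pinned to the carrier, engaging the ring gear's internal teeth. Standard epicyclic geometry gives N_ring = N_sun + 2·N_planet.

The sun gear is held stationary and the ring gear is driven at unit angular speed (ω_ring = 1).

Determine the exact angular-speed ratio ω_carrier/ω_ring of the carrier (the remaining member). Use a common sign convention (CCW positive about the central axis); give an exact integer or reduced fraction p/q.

N_ring = 15 + 2·26 = 67
15(ω_s−ω_c) = −67(ω_r−ω_c),  ω_s=0, ω_r=1
15(0−ω_c) = −67(1−ω_c)  ⇒  82ω_c = 67  ⇒  ω_c = 67/82
ω_c/ω_r = 67/82

67/82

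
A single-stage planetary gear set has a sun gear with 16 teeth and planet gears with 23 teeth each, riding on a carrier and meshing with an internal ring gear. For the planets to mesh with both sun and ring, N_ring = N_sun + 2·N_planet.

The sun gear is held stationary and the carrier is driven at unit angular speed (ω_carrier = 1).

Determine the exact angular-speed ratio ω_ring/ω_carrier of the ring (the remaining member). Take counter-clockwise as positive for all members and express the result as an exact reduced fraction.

N_ring = 16 + 2·23 = 62
16(ω_s−ω_c) = −62(ω_r−ω_c),  ω_s=0, ω_c=1
ω_r = 1 − (16/62)(0−1) = 39/31
ω_r/ω_c = 39/31

39/31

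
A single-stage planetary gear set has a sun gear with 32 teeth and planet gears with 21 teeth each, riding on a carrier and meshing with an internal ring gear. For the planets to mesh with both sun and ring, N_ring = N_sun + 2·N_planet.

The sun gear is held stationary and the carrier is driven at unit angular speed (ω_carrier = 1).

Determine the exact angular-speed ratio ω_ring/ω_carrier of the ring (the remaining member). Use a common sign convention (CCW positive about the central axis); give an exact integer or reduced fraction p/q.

N_ring = 32 + 2·21 = 74
32(ω_s−ω_c) = −74(ω_r−ω_c),  ω_s=0, ω_c=1
ω_r = 1 − (32/74)(0−1) = 53/37
ω_r/ω_c = 53/37

53/37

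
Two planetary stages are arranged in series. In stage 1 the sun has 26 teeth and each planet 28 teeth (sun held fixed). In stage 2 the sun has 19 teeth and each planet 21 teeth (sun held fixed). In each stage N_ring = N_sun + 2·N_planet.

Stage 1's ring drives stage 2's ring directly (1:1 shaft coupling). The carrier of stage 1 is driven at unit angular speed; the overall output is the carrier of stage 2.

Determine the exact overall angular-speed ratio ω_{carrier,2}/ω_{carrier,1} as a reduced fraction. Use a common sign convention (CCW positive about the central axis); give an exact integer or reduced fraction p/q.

1647/1640

Stage 1: N_ring = 26 + 2·28 = 82
Stage 1: 26(ω_s−ω_c) = −82(ω_r−ω_c),  ω_s=0, ω_c=1
Stage 1: ω_r = 1 − (26/82)(0−1) = 54/41
  ⇒ ω_r¹/ω_c¹ = 54/41
Stage 2: N_ring = 19 + 2·21 = 61
Stage 2: 19(ω_s−ω_c) = −61(ω_r−ω_c),  ω_s=0, ω_r=1
Stage 2: 19(0−ω_c) = −61(1−ω_c)  ⇒  80ω_c = 61  ⇒  ω_c = 61/80
  ⇒ ω_c²/ω_r² = 61/80
Coupling ω_r² = ω_r¹ ⇒ overall = 54/41 × 61/80 = 1647/1640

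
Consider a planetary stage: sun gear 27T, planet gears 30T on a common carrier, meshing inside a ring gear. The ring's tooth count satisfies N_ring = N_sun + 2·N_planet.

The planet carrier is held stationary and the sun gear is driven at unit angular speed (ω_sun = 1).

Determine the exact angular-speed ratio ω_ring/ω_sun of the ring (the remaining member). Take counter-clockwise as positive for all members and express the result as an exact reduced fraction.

-9/29

N_ring = 27 + 2·30 = 87
27(ω_s−ω_c) = −87(ω_r−ω_c),  ω_c=0, ω_s=1
ω_r = 0 − (27/87)(1−0) = -9/29
ω_r/ω_s = -9/29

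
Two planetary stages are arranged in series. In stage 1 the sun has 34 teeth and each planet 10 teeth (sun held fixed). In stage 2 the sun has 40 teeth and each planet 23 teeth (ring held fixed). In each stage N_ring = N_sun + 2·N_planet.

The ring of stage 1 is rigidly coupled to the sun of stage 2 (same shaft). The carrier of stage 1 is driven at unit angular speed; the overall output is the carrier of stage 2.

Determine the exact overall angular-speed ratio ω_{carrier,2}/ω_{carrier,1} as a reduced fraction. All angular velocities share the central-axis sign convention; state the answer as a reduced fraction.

Stage 1: N_ring = 34 + 2·10 = 54
Stage 1: 34(ω_s−ω_c) = −54(ω_r−ω_c),  ω_s=0, ω_c=1
Stage 1: ω_r = 1 − (34/54)(0−1) = 44/27
  ⇒ ω_r¹/ω_c¹ = 44/27
Stage 2: N_ring = 40 + 2·23 = 86
Stage 2: 40(ω_s−ω_c) = −86(ω_r−ω_c),  ω_r=0, ω_s=1
Stage 2: 40(1−ω_c) = −86(0−ω_c)  ⇒  126ω_c = 40  ⇒  ω_c = 20/63
  ⇒ ω_c²/ω_s² = 20/63
Coupling ω_s² = ω_r¹ ⇒ overall = 44/27 × 20/63 = 880/1701

880/1701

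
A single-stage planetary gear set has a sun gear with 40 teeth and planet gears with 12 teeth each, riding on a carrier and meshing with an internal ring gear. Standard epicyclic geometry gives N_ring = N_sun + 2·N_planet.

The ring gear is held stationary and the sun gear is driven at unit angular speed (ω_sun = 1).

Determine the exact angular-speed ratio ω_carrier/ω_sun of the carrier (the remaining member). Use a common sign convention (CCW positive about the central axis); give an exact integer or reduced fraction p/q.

N_ring = 40 + 2·12 = 64
40(ω_s−ω_c) = −64(ω_r−ω_c),  ω_r=0, ω_s=1
40(1−ω_c) = −64(0−ω_c)  ⇒  104ω_c = 40  ⇒  ω_c = 5/13
ω_c/ω_s = 5/13

5/13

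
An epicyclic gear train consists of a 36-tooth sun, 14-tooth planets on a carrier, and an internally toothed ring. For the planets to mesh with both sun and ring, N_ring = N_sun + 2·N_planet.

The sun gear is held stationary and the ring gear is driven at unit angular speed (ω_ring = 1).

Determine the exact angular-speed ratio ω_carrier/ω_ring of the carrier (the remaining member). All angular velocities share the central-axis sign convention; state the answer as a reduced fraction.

N_ring = 36 + 2·14 = 64
36(ω_s−ω_c) = −64(ω_r−ω_c),  ω_s=0, ω_r=1
36(0−ω_c) = −64(1−ω_c)  ⇒  100ω_c = 64  ⇒  ω_c = 16/25
ω_c/ω_r = 16/25

16/25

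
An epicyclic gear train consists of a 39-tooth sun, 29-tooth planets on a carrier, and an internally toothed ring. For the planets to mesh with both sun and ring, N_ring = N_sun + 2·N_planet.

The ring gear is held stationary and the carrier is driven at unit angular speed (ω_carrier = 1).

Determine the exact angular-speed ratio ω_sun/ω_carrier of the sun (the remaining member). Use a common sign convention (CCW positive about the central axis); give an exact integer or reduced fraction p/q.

N_ring = 39 + 2·29 = 97
39(ω_s−ω_c) = −97(ω_r−ω_c),  ω_r=0, ω_c=1
ω_s = 1 − (97/39)(0−1) = 136/39
ω_s/ω_c = 136/39

136/39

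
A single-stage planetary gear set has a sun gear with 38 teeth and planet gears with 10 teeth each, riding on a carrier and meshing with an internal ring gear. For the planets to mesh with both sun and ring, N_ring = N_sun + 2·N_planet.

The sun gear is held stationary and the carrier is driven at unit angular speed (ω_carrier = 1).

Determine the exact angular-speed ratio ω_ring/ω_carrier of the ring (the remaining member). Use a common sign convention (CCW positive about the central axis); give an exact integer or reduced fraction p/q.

48/29

N_ring = 38 + 2·10 = 58
38(ω_s−ω_c) = −58(ω_r−ω_c),  ω_s=0, ω_c=1
ω_r = 1 − (38/58)(0−1) = 48/29
ω_r/ω_c = 48/29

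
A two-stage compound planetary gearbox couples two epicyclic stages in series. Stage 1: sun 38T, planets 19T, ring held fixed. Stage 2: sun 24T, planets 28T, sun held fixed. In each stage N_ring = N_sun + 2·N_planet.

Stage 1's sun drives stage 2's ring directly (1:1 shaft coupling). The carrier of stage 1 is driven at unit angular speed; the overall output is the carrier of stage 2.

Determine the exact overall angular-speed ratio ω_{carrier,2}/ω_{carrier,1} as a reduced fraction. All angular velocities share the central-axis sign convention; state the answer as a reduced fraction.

30/13

Stage 1: N_ring = 38 + 2·19 = 76
Stage 1: 38(ω_s−ω_c) = −76(ω_r−ω_c),  ω_r=0, ω_c=1
Stage 1: ω_s = 1 − (76/38)(0−1) = 3
  ⇒ ω_s¹/ω_c¹ = 3
Stage 2: N_ring = 24 + 2·28 = 80
Stage 2: 24(ω_s−ω_c) = −80(ω_r−ω_c),  ω_s=0, ω_r=1
Stage 2: 24(0−ω_c) = −80(1−ω_c)  ⇒  104ω_c = 80  ⇒  ω_c = 10/13
  ⇒ ω_c²/ω_r² = 10/13
Coupling ω_r² = ω_s¹ ⇒ overall = 3 × 10/13 = 30/13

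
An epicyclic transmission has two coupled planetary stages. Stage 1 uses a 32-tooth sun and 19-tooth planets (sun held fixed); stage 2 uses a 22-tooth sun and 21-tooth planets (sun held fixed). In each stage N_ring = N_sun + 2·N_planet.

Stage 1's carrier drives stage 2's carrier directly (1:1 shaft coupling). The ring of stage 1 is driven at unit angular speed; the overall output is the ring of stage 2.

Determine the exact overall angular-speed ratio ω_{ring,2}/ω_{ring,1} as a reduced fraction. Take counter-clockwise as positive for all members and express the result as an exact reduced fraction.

1505/1632

Stage 1: N_ring = 32 + 2·19 = 70
Stage 1: 32(ω_s−ω_c) = −70(ω_r−ω_c),  ω_s=0, ω_r=1
Stage 1: 32(0−ω_c) = −70(1−ω_c)  ⇒  102ω_c = 70  ⇒  ω_c = 35/51
  ⇒ ω_c¹/ω_r¹ = 35/51
Stage 2: N_ring = 22 + 2·21 = 64
Stage 2: 22(ω_s−ω_c) = −64(ω_r−ω_c),  ω_s=0, ω_c=1
Stage 2: ω_r = 1 − (22/64)(0−1) = 43/32
  ⇒ ω_r²/ω_c² = 43/32
Coupling ω_c² = ω_c¹ ⇒ overall = 35/51 × 43/32 = 1505/1632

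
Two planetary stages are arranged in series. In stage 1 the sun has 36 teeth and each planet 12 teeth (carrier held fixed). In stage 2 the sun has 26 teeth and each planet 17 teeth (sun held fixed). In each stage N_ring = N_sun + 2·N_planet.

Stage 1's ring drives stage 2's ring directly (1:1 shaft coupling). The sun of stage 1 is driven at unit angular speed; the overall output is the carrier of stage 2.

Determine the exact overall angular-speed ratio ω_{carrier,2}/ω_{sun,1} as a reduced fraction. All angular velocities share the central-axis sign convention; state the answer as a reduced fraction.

Stage 1: N_ring = 36 + 2·12 = 60
Stage 1: 36(ω_s−ω_c) = −60(ω_r−ω_c),  ω_c=0, ω_s=1
Stage 1: ω_r = 0 − (36/60)(1−0) = -3/5
  ⇒ ω_r¹/ω_s¹ = -3/5
Stage 2: N_ring = 26 + 2·17 = 60
Stage 2: 26(ω_s−ω_c) = −60(ω_r−ω_c),  ω_s=0, ω_r=1
Stage 2: 26(0−ω_c) = −60(1−ω_c)  ⇒  86ω_c = 60  ⇒  ω_c = 30/43
  ⇒ ω_c²/ω_r² = 30/43
Coupling ω_r² = ω_r¹ ⇒ overall = -3/5 × 30/43 = -18/43

-18/43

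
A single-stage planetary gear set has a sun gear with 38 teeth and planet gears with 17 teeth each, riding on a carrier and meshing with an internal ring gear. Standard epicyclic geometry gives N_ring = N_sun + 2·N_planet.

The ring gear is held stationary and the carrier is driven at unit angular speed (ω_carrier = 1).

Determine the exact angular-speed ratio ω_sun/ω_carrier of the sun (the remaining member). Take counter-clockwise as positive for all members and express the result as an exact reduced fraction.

55/19

N_ring = 38 + 2·17 = 72
38(ω_s−ω_c) = −72(ω_r−ω_c),  ω_r=0, ω_c=1
ω_s = 1 − (72/38)(0−1) = 55/19
ω_s/ω_c = 55/19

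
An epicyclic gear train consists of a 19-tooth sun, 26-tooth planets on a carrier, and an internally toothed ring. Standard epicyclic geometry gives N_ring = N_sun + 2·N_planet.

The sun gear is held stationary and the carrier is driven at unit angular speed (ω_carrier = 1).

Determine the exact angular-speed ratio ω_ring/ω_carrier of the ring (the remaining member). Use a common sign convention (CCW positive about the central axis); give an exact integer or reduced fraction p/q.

N_ring = 19 + 2·26 = 71
19(ω_s−ω_c) = −71(ω_r−ω_c),  ω_s=0, ω_c=1
ω_r = 1 − (19/71)(0−1) = 90/71
ω_r/ω_c = 90/71

90/71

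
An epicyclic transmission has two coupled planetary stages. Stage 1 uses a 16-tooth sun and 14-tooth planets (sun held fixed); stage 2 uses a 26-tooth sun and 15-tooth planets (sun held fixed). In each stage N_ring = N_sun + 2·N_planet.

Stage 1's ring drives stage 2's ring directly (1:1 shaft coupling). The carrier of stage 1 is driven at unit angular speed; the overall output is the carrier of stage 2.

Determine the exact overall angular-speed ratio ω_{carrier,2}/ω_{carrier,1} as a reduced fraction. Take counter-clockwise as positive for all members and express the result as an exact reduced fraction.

420/451

Stage 1: N_ring = 16 + 2·14 = 44
Stage 1: 16(ω_s−ω_c) = −44(ω_r−ω_c),  ω_s=0, ω_c=1
Stage 1: ω_r = 1 − (16/44)(0−1) = 15/11
  ⇒ ω_r¹/ω_c¹ = 15/11
Stage 2: N_ring = 26 + 2·15 = 56
Stage 2: 26(ω_s−ω_c) = −56(ω_r−ω_c),  ω_s=0, ω_r=1
Stage 2: 26(0−ω_c) = −56(1−ω_c)  ⇒  82ω_c = 56  ⇒  ω_c = 28/41
  ⇒ ω_c²/ω_r² = 28/41
Coupling ω_r² = ω_r¹ ⇒ overall = 15/11 × 28/41 = 420/451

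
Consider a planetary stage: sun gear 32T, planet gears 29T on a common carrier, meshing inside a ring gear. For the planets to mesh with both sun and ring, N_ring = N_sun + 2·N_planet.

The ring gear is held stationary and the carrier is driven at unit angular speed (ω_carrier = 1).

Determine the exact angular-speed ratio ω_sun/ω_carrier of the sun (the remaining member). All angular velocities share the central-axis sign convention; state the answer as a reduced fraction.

61/16

N_ring = 32 + 2·29 = 90
32(ω_s−ω_c) = −90(ω_r−ω_c),  ω_r=0, ω_c=1
ω_s = 1 − (90/32)(0−1) = 61/16
ω_s/ω_c = 61/16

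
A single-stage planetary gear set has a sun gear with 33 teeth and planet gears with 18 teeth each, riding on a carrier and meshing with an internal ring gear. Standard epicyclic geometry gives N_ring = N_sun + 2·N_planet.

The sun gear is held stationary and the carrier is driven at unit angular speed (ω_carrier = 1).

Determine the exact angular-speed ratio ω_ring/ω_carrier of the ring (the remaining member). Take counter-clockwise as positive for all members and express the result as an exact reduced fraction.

N_ring = 33 + 2·18 = 69
33(ω_s−ω_c) = −69(ω_r−ω_c),  ω_s=0, ω_c=1
ω_r = 1 − (33/69)(0−1) = 34/23
ω_r/ω_c = 34/23

34/23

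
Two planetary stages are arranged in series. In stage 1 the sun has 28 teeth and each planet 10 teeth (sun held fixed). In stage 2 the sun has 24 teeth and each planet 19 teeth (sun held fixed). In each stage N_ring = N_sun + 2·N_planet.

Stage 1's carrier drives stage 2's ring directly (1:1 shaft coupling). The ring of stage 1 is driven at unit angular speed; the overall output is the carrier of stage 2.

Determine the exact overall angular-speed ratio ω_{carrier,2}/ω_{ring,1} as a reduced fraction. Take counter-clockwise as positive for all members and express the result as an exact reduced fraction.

372/817

Stage 1: N_ring = 28 + 2·10 = 48
Stage 1: 28(ω_s−ω_c) = −48(ω_r−ω_c),  ω_s=0, ω_r=1
Stage 1: 28(0−ω_c) = −48(1−ω_c)  ⇒  76ω_c = 48  ⇒  ω_c = 12/19
  ⇒ ω_c¹/ω_r¹ = 12/19
Stage 2: N_ring = 24 + 2·19 = 62
Stage 2: 24(ω_s−ω_c) = −62(ω_r−ω_c),  ω_s=0, ω_r=1
Stage 2: 24(0−ω_c) = −62(1−ω_c)  ⇒  86ω_c = 62  ⇒  ω_c = 31/43
  ⇒ ω_c²/ω_r² = 31/43
Coupling ω_r² = ω_c¹ ⇒ overall = 12/19 × 31/43 = 372/817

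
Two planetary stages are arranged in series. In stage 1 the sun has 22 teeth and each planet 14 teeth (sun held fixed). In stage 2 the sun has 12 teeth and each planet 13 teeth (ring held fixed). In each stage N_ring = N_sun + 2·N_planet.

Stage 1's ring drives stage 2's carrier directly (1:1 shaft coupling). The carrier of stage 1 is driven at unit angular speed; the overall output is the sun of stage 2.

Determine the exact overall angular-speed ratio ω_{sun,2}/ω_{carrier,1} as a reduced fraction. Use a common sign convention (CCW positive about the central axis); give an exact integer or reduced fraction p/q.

Stage 1: N_ring = 22 + 2·14 = 50
Stage 1: 22(ω_s−ω_c) = −50(ω_r−ω_c),  ω_s=0, ω_c=1
Stage 1: ω_r = 1 − (22/50)(0−1) = 36/25
  ⇒ ω_r¹/ω_c¹ = 36/25
Stage 2: N_ring = 12 + 2·13 = 38
Stage 2: 12(ω_s−ω_c) = −38(ω_r−ω_c),  ω_r=0, ω_c=1
Stage 2: ω_s = 1 − (38/12)(0−1) = 25/6
  ⇒ ω_s²/ω_c² = 25/6
Coupling ω_c² = ω_r¹ ⇒ overall = 36/25 × 25/6 = 6

6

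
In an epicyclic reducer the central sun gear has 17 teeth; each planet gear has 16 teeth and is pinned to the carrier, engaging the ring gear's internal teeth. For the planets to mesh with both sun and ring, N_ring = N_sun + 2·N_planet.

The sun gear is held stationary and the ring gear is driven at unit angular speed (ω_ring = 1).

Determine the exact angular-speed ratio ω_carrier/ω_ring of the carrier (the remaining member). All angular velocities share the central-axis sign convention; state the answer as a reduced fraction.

49/66

N_ring = 17 + 2·16 = 49
17(ω_s−ω_c) = −49(ω_r−ω_c),  ω_s=0, ω_r=1
17(0−ω_c) = −49(1−ω_c)  ⇒  66ω_c = 49  ⇒  ω_c = 49/66
ω_c/ω_r = 49/66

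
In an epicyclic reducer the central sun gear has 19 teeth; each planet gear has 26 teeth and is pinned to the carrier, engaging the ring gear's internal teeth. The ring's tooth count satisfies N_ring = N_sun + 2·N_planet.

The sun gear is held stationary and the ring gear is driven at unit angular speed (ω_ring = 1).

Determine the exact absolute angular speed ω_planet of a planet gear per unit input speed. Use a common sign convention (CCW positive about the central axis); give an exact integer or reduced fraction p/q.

71/52

N_ring = 19 + 2·26 = 71
19(ω_s−ω_c) = −71(ω_r−ω_c),  ω_s=0, ω_r=1
19(0−ω_c) = −71(1−ω_c)  ⇒  90ω_c = 71  ⇒  ω_c = 71/90
sun–planet: 19·(0−71/90) = −26·(ω_p−ω_c)  ⇒  ω_p−ω_c = −(19/26)·(-71/90) = 1349/2340
ω_p = 71/90 + 1349/2340 = 71/52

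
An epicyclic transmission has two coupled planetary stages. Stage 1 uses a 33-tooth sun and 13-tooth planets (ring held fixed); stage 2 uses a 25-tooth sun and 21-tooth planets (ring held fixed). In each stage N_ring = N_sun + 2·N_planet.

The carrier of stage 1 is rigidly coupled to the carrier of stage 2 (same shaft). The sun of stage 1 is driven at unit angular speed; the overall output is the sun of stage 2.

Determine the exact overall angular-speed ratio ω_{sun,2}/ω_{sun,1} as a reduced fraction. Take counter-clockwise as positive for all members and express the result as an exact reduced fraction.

Stage 1: N_ring = 33 + 2·13 = 59
Stage 1: 33(ω_s−ω_c) = −59(ω_r−ω_c),  ω_r=0, ω_s=1
Stage 1: 33(1−ω_c) = −59(0−ω_c)  ⇒  92ω_c = 33  ⇒  ω_c = 33/92
  ⇒ ω_c¹/ω_s¹ = 33/92
Stage 2: N_ring = 25 + 2·21 = 67
Stage 2: 25(ω_s−ω_c) = −67(ω_r−ω_c),  ω_r=0, ω_c=1
Stage 2: ω_s = 1 − (67/25)(0−1) = 92/25
  ⇒ ω_s²/ω_c² = 92/25
Coupling ω_c² = ω_c¹ ⇒ overall = 33/92 × 92/25 = 33/25

33/25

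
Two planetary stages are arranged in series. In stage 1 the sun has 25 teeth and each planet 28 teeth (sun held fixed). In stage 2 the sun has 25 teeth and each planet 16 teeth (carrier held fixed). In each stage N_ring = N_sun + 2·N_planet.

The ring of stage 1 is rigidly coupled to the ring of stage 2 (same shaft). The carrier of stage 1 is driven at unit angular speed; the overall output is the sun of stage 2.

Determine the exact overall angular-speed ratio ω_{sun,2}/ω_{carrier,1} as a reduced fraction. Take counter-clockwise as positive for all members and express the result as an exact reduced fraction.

Stage 1: N_ring = 25 + 2·28 = 81
Stage 1: 25(ω_s−ω_c) = −81(ω_r−ω_c),  ω_s=0, ω_c=1
Stage 1: ω_r = 1 − (25/81)(0−1) = 106/81
  ⇒ ω_r¹/ω_c¹ = 106/81
Stage 2: N_ring = 25 + 2·16 = 57
Stage 2: 25(ω_s−ω_c) = −57(ω_r−ω_c),  ω_c=0, ω_r=1
Stage 2: ω_s = 0 − (57/25)(1−0) = -57/25
  ⇒ ω_s²/ω_r² = -57/25
Coupling ω_r² = ω_r¹ ⇒ overall = 106/81 × -57/25 = -2014/675

-2014/675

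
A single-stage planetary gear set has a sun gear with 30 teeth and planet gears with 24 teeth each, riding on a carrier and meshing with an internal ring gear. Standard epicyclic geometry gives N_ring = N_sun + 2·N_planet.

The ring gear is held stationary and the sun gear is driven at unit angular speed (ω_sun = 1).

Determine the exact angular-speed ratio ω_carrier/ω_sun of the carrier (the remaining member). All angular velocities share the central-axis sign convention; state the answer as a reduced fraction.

N_ring = 30 + 2·24 = 78
30(ω_s−ω_c) = −78(ω_r−ω_c),  ω_r=0, ω_s=1
30(1−ω_c) = −78(0−ω_c)  ⇒  108ω_c = 30  ⇒  ω_c = 5/18
ω_c/ω_s = 5/18

5/18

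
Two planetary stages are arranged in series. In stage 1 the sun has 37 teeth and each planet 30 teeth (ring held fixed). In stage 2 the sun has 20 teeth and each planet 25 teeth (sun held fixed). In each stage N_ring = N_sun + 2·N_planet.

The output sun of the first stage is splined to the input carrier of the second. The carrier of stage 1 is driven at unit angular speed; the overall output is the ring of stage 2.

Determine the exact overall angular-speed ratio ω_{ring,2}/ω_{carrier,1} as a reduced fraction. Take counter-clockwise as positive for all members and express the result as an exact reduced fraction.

1206/259

Stage 1: N_ring = 37 + 2·30 = 97
Stage 1: 37(ω_s−ω_c) = −97(ω_r−ω_c),  ω_r=0, ω_c=1
Stage 1: ω_s = 1 − (97/37)(0−1) = 134/37
  ⇒ ω_s¹/ω_c¹ = 134/37
Stage 2: N_ring = 20 + 2·25 = 70
Stage 2: 20(ω_s−ω_c) = −70(ω_r−ω_c),  ω_s=0, ω_c=1
Stage 2: ω_r = 1 − (20/70)(0−1) = 9/7
  ⇒ ω_r²/ω_c² = 9/7
Coupling ω_c² = ω_s¹ ⇒ overall = 134/37 × 9/7 = 1206/259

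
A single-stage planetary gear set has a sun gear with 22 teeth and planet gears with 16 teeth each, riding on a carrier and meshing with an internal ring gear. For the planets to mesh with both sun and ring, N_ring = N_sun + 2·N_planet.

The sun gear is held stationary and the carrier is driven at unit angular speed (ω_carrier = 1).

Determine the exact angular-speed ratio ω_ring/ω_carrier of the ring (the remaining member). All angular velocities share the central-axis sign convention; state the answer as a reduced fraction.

N_ring = 22 + 2·16 = 54
22(ω_s−ω_c) = −54(ω_r−ω_c),  ω_s=0, ω_c=1
ω_r = 1 − (22/54)(0−1) = 38/27
ω_r/ω_c = 38/27

38/27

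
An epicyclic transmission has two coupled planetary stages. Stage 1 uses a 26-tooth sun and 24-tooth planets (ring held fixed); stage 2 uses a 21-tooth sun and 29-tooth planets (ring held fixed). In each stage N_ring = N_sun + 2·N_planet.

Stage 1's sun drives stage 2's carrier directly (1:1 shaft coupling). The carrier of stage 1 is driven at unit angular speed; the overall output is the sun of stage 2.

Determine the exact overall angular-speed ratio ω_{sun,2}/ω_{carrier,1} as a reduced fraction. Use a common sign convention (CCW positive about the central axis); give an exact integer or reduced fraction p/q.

5000/273

Stage 1: N_ring = 26 + 2·24 = 74
Stage 1: 26(ω_s−ω_c) = −74(ω_r−ω_c),  ω_r=0, ω_c=1
Stage 1: ω_s = 1 − (74/26)(0−1) = 50/13
  ⇒ ω_s¹/ω_c¹ = 50/13
Stage 2: N_ring = 21 + 2·29 = 79
Stage 2: 21(ω_s−ω_c) = −79(ω_r−ω_c),  ω_r=0, ω_c=1
Stage 2: ω_s = 1 − (79/21)(0−1) = 100/21
  ⇒ ω_s²/ω_c² = 100/21
Coupling ω_c² = ω_s¹ ⇒ overall = 50/13 × 100/21 = 5000/273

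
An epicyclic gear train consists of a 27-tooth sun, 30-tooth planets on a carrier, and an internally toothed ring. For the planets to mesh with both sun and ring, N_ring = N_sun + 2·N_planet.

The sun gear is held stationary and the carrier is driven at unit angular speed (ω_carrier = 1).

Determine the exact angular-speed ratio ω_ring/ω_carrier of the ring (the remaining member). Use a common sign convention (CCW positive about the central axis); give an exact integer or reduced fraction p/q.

N_ring = 27 + 2·30 = 87
27(ω_s−ω_c) = −87(ω_r−ω_c),  ω_s=0, ω_c=1
ω_r = 1 − (27/87)(0−1) = 38/29
ω_r/ω_c = 38/29

38/29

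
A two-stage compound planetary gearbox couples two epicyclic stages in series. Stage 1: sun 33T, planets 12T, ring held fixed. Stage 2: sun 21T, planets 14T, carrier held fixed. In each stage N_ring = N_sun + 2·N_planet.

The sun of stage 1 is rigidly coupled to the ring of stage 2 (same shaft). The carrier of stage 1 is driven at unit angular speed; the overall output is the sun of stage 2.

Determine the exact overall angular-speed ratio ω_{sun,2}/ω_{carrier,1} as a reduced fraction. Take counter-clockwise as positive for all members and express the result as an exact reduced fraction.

Stage 1: N_ring = 33 + 2·12 = 57
Stage 1: 33(ω_s−ω_c) = −57(ω_r−ω_c),  ω_r=0, ω_c=1
Stage 1: ω_s = 1 − (57/33)(0−1) = 30/11
  ⇒ ω_s¹/ω_c¹ = 30/11
Stage 2: N_ring = 21 + 2·14 = 49
Stage 2: 21(ω_s−ω_c) = −49(ω_r−ω_c),  ω_c=0, ω_r=1
Stage 2: ω_s = 0 − (49/21)(1−0) = -7/3
  ⇒ ω_s²/ω_r² = -7/3
Coupling ω_r² = ω_s¹ ⇒ overall = 30/11 × -7/3 = -70/11

-70/11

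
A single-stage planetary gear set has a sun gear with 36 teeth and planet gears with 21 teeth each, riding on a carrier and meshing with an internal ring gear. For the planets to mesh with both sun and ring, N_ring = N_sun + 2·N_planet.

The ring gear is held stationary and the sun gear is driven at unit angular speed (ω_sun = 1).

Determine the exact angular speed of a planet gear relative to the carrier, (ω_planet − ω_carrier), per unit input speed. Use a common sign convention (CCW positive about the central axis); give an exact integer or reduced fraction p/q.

N_ring = 36 + 2·21 = 78
36(ω_s−ω_c) = −78(ω_r−ω_c),  ω_r=0, ω_s=1
36(1−ω_c) = −78(0−ω_c)  ⇒  114ω_c = 36  ⇒  ω_c = 6/19
sun–planet: 36·(1−6/19) = −21·(ω_p−ω_c)  ⇒  ω_p−ω_c = −(36/21)·(13/19) = -156/133

-156/133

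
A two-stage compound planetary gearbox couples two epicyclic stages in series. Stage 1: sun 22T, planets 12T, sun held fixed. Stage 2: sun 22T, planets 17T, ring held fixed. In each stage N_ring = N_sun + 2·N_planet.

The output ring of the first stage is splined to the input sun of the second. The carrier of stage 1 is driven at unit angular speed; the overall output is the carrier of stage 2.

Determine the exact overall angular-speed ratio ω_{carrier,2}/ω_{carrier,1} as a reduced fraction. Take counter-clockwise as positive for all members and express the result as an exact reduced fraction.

374/897

Stage 1: N_ring = 22 + 2·12 = 46
Stage 1: 22(ω_s−ω_c) = −46(ω_r−ω_c),  ω_s=0, ω_c=1
Stage 1: ω_r = 1 − (22/46)(0−1) = 34/23
  ⇒ ω_r¹/ω_c¹ = 34/23
Stage 2: N_ring = 22 + 2·17 = 56
Stage 2: 22(ω_s−ω_c) = −56(ω_r−ω_c),  ω_r=0, ω_s=1
Stage 2: 22(1−ω_c) = −56(0−ω_c)  ⇒  78ω_c = 22  ⇒  ω_c = 11/39
  ⇒ ω_c²/ω_s² = 11/39
Coupling ω_s² = ω_r¹ ⇒ overall = 34/23 × 11/39 = 374/897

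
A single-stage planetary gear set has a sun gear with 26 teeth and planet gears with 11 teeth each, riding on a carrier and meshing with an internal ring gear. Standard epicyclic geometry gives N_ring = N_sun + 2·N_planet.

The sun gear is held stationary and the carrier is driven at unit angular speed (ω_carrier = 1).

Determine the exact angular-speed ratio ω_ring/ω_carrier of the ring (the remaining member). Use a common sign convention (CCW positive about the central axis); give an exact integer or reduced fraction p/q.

37/24

N_ring = 26 + 2·11 = 48
26(ω_s−ω_c) = −48(ω_r−ω_c),  ω_s=0, ω_c=1
ω_r = 1 − (26/48)(0−1) = 37/24
ω_r/ω_c = 37/24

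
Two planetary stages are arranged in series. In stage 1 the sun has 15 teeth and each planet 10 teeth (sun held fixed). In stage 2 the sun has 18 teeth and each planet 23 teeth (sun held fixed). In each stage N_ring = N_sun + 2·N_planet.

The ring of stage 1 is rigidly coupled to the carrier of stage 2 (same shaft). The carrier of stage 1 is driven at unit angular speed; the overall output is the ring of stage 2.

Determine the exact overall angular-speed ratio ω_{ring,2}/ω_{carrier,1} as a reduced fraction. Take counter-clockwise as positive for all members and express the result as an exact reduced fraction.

Stage 1: N_ring = 15 + 2·10 = 35
Stage 1: 15(ω_s−ω_c) = −35(ω_r−ω_c),  ω_s=0, ω_c=1
Stage 1: ω_r = 1 − (15/35)(0−1) = 10/7
  ⇒ ω_r¹/ω_c¹ = 10/7
Stage 2: N_ring = 18 + 2·23 = 64
Stage 2: 18(ω_s−ω_c) = −64(ω_r−ω_c),  ω_s=0, ω_c=1
Stage 2: ω_r = 1 − (18/64)(0−1) = 41/32
  ⇒ ω_r²/ω_c² = 41/32
Coupling ω_c² = ω_r¹ ⇒ overall = 10/7 × 41/32 = 205/112

205/112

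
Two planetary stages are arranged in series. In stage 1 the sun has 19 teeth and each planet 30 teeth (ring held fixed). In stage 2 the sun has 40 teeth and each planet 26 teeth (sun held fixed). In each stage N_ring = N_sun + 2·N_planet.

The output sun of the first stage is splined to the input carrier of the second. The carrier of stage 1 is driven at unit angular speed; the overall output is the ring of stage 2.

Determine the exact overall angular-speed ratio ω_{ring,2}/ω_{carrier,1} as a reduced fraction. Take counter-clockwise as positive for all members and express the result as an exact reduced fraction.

3234/437

Stage 1: N_ring = 19 + 2·30 = 79
Stage 1: 19(ω_s−ω_c) = −79(ω_r−ω_c),  ω_r=0, ω_c=1
Stage 1: ω_s = 1 − (79/19)(0−1) = 98/19
  ⇒ ω_s¹/ω_c¹ = 98/19
Stage 2: N_ring = 40 + 2·26 = 92
Stage 2: 40(ω_s−ω_c) = −92(ω_r−ω_c),  ω_s=0, ω_c=1
Stage 2: ω_r = 1 − (40/92)(0−1) = 33/23
  ⇒ ω_r²/ω_c² = 33/23
Coupling ω_c² = ω_s¹ ⇒ overall = 98/19 × 33/23 = 3234/437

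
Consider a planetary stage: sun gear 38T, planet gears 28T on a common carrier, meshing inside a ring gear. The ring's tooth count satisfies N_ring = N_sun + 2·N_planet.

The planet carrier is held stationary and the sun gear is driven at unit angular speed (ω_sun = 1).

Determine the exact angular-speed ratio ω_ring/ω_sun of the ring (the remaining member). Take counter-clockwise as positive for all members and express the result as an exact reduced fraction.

N_ring = 38 + 2·28 = 94
38(ω_s−ω_c) = −94(ω_r−ω_c),  ω_c=0, ω_s=1
ω_r = 0 − (38/94)(1−0) = -19/47
ω_r/ω_s = -19/47

-19/47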